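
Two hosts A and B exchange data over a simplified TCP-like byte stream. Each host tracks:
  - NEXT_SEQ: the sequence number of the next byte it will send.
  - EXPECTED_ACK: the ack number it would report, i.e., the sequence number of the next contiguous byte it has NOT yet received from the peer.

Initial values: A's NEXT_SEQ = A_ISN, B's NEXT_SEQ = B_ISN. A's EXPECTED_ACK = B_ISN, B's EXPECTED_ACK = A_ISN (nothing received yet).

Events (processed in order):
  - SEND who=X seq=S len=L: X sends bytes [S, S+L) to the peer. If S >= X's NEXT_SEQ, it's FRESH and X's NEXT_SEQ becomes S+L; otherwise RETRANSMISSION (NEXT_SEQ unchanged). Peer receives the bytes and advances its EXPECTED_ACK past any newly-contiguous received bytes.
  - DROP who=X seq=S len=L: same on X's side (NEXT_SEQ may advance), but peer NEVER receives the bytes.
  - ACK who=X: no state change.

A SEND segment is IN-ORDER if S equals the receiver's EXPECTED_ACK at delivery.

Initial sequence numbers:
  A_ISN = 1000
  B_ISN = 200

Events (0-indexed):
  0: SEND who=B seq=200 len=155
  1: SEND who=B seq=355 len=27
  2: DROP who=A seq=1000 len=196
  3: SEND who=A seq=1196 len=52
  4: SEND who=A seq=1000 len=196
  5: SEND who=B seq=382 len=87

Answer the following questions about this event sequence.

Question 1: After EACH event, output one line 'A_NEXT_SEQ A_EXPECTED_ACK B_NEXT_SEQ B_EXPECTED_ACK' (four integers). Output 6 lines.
1000 355 355 1000
1000 382 382 1000
1196 382 382 1000
1248 382 382 1000
1248 382 382 1248
1248 469 469 1248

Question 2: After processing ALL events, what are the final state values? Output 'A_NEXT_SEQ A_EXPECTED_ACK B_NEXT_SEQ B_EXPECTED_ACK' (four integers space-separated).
Answer: 1248 469 469 1248

Derivation:
After event 0: A_seq=1000 A_ack=355 B_seq=355 B_ack=1000
After event 1: A_seq=1000 A_ack=382 B_seq=382 B_ack=1000
After event 2: A_seq=1196 A_ack=382 B_seq=382 B_ack=1000
After event 3: A_seq=1248 A_ack=382 B_seq=382 B_ack=1000
After event 4: A_seq=1248 A_ack=382 B_seq=382 B_ack=1248
After event 5: A_seq=1248 A_ack=469 B_seq=469 B_ack=1248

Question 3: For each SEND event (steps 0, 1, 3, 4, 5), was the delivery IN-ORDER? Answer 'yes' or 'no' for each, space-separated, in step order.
Answer: yes yes no yes yes

Derivation:
Step 0: SEND seq=200 -> in-order
Step 1: SEND seq=355 -> in-order
Step 3: SEND seq=1196 -> out-of-order
Step 4: SEND seq=1000 -> in-order
Step 5: SEND seq=382 -> in-order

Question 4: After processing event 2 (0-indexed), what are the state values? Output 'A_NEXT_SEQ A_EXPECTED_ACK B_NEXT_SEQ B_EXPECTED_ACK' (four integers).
After event 0: A_seq=1000 A_ack=355 B_seq=355 B_ack=1000
After event 1: A_seq=1000 A_ack=382 B_seq=382 B_ack=1000
After event 2: A_seq=1196 A_ack=382 B_seq=382 B_ack=1000

1196 382 382 1000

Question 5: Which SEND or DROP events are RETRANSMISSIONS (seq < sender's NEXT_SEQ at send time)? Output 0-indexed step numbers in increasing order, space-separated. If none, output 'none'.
Answer: 4

Derivation:
Step 0: SEND seq=200 -> fresh
Step 1: SEND seq=355 -> fresh
Step 2: DROP seq=1000 -> fresh
Step 3: SEND seq=1196 -> fresh
Step 4: SEND seq=1000 -> retransmit
Step 5: SEND seq=382 -> fresh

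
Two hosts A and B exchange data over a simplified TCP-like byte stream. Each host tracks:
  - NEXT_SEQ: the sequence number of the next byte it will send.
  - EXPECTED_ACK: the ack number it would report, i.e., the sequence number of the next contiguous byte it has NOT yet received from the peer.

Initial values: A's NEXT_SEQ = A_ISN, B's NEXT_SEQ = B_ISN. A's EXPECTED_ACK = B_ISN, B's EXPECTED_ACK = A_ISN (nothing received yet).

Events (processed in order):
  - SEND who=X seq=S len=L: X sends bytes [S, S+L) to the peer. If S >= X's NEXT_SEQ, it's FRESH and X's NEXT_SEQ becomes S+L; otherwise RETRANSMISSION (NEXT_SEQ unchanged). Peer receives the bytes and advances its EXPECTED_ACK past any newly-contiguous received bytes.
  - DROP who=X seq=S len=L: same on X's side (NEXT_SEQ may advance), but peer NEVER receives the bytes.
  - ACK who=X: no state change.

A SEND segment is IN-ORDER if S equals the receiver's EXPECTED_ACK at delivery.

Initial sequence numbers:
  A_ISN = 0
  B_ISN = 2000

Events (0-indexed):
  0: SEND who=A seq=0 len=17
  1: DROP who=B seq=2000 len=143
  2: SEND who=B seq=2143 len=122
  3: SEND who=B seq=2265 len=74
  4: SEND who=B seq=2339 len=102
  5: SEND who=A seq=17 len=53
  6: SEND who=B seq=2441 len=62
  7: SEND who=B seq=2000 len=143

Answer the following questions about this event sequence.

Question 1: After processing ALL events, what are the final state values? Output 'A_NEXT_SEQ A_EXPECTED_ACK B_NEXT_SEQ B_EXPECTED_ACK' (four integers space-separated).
After event 0: A_seq=17 A_ack=2000 B_seq=2000 B_ack=17
After event 1: A_seq=17 A_ack=2000 B_seq=2143 B_ack=17
After event 2: A_seq=17 A_ack=2000 B_seq=2265 B_ack=17
After event 3: A_seq=17 A_ack=2000 B_seq=2339 B_ack=17
After event 4: A_seq=17 A_ack=2000 B_seq=2441 B_ack=17
After event 5: A_seq=70 A_ack=2000 B_seq=2441 B_ack=70
After event 6: A_seq=70 A_ack=2000 B_seq=2503 B_ack=70
After event 7: A_seq=70 A_ack=2503 B_seq=2503 B_ack=70

Answer: 70 2503 2503 70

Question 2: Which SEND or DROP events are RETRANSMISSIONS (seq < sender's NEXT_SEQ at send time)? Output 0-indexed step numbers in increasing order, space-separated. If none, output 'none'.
Answer: 7

Derivation:
Step 0: SEND seq=0 -> fresh
Step 1: DROP seq=2000 -> fresh
Step 2: SEND seq=2143 -> fresh
Step 3: SEND seq=2265 -> fresh
Step 4: SEND seq=2339 -> fresh
Step 5: SEND seq=17 -> fresh
Step 6: SEND seq=2441 -> fresh
Step 7: SEND seq=2000 -> retransmit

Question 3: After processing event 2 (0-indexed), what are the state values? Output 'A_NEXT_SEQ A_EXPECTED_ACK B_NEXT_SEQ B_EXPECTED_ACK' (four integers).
After event 0: A_seq=17 A_ack=2000 B_seq=2000 B_ack=17
After event 1: A_seq=17 A_ack=2000 B_seq=2143 B_ack=17
After event 2: A_seq=17 A_ack=2000 B_seq=2265 B_ack=17

17 2000 2265 17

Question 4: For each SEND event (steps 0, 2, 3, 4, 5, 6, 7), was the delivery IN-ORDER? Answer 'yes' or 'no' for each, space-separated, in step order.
Step 0: SEND seq=0 -> in-order
Step 2: SEND seq=2143 -> out-of-order
Step 3: SEND seq=2265 -> out-of-order
Step 4: SEND seq=2339 -> out-of-order
Step 5: SEND seq=17 -> in-order
Step 6: SEND seq=2441 -> out-of-order
Step 7: SEND seq=2000 -> in-order

Answer: yes no no no yes no yes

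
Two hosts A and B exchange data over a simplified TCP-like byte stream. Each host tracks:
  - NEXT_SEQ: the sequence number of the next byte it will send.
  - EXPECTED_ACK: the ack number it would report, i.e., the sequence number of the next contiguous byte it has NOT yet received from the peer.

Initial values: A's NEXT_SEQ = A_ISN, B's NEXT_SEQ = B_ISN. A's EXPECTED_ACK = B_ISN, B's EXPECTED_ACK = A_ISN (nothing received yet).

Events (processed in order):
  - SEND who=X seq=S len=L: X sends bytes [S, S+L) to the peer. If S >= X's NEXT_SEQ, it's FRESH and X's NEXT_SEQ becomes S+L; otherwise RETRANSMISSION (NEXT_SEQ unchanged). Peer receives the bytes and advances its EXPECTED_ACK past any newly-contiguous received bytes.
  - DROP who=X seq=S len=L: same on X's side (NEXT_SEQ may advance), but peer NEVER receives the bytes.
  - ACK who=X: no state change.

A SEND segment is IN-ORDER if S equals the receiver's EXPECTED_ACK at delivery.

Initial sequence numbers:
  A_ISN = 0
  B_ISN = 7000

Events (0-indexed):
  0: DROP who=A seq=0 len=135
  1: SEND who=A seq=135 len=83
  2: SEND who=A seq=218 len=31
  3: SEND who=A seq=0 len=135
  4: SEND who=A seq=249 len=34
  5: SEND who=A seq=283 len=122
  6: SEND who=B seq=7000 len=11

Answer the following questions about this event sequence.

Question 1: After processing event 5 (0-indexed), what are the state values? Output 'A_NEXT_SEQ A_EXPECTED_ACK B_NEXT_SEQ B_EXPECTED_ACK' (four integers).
After event 0: A_seq=135 A_ack=7000 B_seq=7000 B_ack=0
After event 1: A_seq=218 A_ack=7000 B_seq=7000 B_ack=0
After event 2: A_seq=249 A_ack=7000 B_seq=7000 B_ack=0
After event 3: A_seq=249 A_ack=7000 B_seq=7000 B_ack=249
After event 4: A_seq=283 A_ack=7000 B_seq=7000 B_ack=283
After event 5: A_seq=405 A_ack=7000 B_seq=7000 B_ack=405

405 7000 7000 405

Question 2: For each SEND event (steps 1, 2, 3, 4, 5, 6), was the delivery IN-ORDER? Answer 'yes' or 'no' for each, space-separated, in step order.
Step 1: SEND seq=135 -> out-of-order
Step 2: SEND seq=218 -> out-of-order
Step 3: SEND seq=0 -> in-order
Step 4: SEND seq=249 -> in-order
Step 5: SEND seq=283 -> in-order
Step 6: SEND seq=7000 -> in-order

Answer: no no yes yes yes yes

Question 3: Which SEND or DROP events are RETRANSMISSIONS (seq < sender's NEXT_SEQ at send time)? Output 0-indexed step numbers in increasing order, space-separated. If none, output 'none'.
Answer: 3

Derivation:
Step 0: DROP seq=0 -> fresh
Step 1: SEND seq=135 -> fresh
Step 2: SEND seq=218 -> fresh
Step 3: SEND seq=0 -> retransmit
Step 4: SEND seq=249 -> fresh
Step 5: SEND seq=283 -> fresh
Step 6: SEND seq=7000 -> fresh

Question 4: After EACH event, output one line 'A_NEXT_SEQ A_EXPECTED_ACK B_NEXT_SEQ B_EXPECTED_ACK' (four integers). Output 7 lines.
135 7000 7000 0
218 7000 7000 0
249 7000 7000 0
249 7000 7000 249
283 7000 7000 283
405 7000 7000 405
405 7011 7011 405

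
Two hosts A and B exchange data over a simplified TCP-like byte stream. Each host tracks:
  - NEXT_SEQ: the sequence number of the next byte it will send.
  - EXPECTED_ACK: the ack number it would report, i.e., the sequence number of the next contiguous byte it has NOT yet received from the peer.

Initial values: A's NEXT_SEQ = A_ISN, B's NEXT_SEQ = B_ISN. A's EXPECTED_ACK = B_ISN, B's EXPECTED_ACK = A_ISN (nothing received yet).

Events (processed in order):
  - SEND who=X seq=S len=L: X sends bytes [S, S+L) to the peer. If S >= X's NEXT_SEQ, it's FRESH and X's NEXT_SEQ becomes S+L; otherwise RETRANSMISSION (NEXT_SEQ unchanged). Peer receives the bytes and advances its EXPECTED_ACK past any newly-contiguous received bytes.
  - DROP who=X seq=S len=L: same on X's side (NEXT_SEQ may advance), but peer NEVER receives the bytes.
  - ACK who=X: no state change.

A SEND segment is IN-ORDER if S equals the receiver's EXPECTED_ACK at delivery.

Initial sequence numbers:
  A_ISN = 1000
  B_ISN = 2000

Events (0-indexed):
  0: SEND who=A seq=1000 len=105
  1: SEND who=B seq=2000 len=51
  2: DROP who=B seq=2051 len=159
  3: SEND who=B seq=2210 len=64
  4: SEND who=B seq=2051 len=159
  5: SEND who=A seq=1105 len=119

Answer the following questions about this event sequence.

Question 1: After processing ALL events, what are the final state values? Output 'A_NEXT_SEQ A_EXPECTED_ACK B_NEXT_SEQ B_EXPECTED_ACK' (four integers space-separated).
After event 0: A_seq=1105 A_ack=2000 B_seq=2000 B_ack=1105
After event 1: A_seq=1105 A_ack=2051 B_seq=2051 B_ack=1105
After event 2: A_seq=1105 A_ack=2051 B_seq=2210 B_ack=1105
After event 3: A_seq=1105 A_ack=2051 B_seq=2274 B_ack=1105
After event 4: A_seq=1105 A_ack=2274 B_seq=2274 B_ack=1105
After event 5: A_seq=1224 A_ack=2274 B_seq=2274 B_ack=1224

Answer: 1224 2274 2274 1224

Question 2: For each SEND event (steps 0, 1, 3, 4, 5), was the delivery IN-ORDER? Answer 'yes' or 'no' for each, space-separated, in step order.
Answer: yes yes no yes yes

Derivation:
Step 0: SEND seq=1000 -> in-order
Step 1: SEND seq=2000 -> in-order
Step 3: SEND seq=2210 -> out-of-order
Step 4: SEND seq=2051 -> in-order
Step 5: SEND seq=1105 -> in-order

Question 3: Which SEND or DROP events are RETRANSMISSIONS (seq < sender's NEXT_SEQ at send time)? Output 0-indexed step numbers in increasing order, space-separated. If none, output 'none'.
Step 0: SEND seq=1000 -> fresh
Step 1: SEND seq=2000 -> fresh
Step 2: DROP seq=2051 -> fresh
Step 3: SEND seq=2210 -> fresh
Step 4: SEND seq=2051 -> retransmit
Step 5: SEND seq=1105 -> fresh

Answer: 4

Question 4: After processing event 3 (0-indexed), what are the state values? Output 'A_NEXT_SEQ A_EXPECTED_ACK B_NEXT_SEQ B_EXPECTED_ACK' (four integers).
After event 0: A_seq=1105 A_ack=2000 B_seq=2000 B_ack=1105
After event 1: A_seq=1105 A_ack=2051 B_seq=2051 B_ack=1105
After event 2: A_seq=1105 A_ack=2051 B_seq=2210 B_ack=1105
After event 3: A_seq=1105 A_ack=2051 B_seq=2274 B_ack=1105

1105 2051 2274 1105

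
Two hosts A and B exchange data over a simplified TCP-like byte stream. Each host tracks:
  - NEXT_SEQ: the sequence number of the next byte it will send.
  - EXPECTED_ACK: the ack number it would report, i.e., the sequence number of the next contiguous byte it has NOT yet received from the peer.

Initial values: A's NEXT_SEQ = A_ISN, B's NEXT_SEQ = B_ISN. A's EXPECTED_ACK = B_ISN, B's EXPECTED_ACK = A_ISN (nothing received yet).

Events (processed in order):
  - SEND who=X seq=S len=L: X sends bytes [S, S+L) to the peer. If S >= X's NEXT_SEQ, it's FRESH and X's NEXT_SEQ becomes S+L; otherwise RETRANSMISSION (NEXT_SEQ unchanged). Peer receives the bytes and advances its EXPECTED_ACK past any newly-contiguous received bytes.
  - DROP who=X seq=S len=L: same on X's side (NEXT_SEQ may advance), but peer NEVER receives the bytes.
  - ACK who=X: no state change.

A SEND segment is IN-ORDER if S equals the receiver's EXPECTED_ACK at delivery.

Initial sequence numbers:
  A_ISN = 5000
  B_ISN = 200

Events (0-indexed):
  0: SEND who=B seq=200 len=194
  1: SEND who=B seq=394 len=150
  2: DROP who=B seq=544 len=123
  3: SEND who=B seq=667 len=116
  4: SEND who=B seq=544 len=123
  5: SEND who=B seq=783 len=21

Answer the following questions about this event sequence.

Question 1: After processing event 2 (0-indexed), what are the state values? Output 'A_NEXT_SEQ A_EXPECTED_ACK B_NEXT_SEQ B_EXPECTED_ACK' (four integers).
After event 0: A_seq=5000 A_ack=394 B_seq=394 B_ack=5000
After event 1: A_seq=5000 A_ack=544 B_seq=544 B_ack=5000
After event 2: A_seq=5000 A_ack=544 B_seq=667 B_ack=5000

5000 544 667 5000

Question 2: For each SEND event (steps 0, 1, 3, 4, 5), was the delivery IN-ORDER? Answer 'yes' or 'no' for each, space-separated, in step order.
Step 0: SEND seq=200 -> in-order
Step 1: SEND seq=394 -> in-order
Step 3: SEND seq=667 -> out-of-order
Step 4: SEND seq=544 -> in-order
Step 5: SEND seq=783 -> in-order

Answer: yes yes no yes yes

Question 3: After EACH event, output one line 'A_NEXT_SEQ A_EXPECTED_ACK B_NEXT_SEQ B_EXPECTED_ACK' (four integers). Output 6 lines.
5000 394 394 5000
5000 544 544 5000
5000 544 667 5000
5000 544 783 5000
5000 783 783 5000
5000 804 804 5000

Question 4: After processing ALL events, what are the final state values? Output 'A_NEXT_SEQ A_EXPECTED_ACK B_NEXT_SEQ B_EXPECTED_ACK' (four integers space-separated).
Answer: 5000 804 804 5000

Derivation:
After event 0: A_seq=5000 A_ack=394 B_seq=394 B_ack=5000
After event 1: A_seq=5000 A_ack=544 B_seq=544 B_ack=5000
After event 2: A_seq=5000 A_ack=544 B_seq=667 B_ack=5000
After event 3: A_seq=5000 A_ack=544 B_seq=783 B_ack=5000
After event 4: A_seq=5000 A_ack=783 B_seq=783 B_ack=5000
After event 5: A_seq=5000 A_ack=804 B_seq=804 B_ack=5000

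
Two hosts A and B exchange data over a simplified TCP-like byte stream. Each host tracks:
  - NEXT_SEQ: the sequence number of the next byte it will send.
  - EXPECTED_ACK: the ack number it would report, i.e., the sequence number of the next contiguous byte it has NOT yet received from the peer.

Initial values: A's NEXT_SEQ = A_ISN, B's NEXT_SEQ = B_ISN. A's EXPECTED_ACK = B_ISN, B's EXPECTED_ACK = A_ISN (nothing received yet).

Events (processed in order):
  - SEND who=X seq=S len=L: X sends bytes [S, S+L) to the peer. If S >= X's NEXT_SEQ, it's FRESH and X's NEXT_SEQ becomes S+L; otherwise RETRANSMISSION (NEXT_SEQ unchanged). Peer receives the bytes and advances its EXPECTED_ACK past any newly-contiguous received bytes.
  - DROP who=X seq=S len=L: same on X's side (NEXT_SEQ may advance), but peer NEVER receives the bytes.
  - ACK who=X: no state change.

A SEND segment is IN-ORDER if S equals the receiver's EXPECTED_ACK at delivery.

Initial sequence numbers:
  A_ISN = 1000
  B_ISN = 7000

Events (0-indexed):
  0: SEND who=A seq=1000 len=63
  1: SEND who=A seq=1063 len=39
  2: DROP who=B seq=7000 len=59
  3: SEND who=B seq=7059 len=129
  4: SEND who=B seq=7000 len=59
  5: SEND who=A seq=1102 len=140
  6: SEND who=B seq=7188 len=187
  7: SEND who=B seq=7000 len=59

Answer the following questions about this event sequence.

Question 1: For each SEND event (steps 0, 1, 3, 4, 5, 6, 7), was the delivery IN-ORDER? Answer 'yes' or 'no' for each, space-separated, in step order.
Answer: yes yes no yes yes yes no

Derivation:
Step 0: SEND seq=1000 -> in-order
Step 1: SEND seq=1063 -> in-order
Step 3: SEND seq=7059 -> out-of-order
Step 4: SEND seq=7000 -> in-order
Step 5: SEND seq=1102 -> in-order
Step 6: SEND seq=7188 -> in-order
Step 7: SEND seq=7000 -> out-of-order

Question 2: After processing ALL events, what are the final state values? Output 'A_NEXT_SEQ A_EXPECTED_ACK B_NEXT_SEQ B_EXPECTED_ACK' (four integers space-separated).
Answer: 1242 7375 7375 1242

Derivation:
After event 0: A_seq=1063 A_ack=7000 B_seq=7000 B_ack=1063
After event 1: A_seq=1102 A_ack=7000 B_seq=7000 B_ack=1102
After event 2: A_seq=1102 A_ack=7000 B_seq=7059 B_ack=1102
After event 3: A_seq=1102 A_ack=7000 B_seq=7188 B_ack=1102
After event 4: A_seq=1102 A_ack=7188 B_seq=7188 B_ack=1102
After event 5: A_seq=1242 A_ack=7188 B_seq=7188 B_ack=1242
After event 6: A_seq=1242 A_ack=7375 B_seq=7375 B_ack=1242
After event 7: A_seq=1242 A_ack=7375 B_seq=7375 B_ack=1242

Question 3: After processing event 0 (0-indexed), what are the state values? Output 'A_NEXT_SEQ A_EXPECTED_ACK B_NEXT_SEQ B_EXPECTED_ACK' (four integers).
After event 0: A_seq=1063 A_ack=7000 B_seq=7000 B_ack=1063

1063 7000 7000 1063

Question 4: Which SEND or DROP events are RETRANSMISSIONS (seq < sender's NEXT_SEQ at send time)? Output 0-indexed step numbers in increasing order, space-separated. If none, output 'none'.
Step 0: SEND seq=1000 -> fresh
Step 1: SEND seq=1063 -> fresh
Step 2: DROP seq=7000 -> fresh
Step 3: SEND seq=7059 -> fresh
Step 4: SEND seq=7000 -> retransmit
Step 5: SEND seq=1102 -> fresh
Step 6: SEND seq=7188 -> fresh
Step 7: SEND seq=7000 -> retransmit

Answer: 4 7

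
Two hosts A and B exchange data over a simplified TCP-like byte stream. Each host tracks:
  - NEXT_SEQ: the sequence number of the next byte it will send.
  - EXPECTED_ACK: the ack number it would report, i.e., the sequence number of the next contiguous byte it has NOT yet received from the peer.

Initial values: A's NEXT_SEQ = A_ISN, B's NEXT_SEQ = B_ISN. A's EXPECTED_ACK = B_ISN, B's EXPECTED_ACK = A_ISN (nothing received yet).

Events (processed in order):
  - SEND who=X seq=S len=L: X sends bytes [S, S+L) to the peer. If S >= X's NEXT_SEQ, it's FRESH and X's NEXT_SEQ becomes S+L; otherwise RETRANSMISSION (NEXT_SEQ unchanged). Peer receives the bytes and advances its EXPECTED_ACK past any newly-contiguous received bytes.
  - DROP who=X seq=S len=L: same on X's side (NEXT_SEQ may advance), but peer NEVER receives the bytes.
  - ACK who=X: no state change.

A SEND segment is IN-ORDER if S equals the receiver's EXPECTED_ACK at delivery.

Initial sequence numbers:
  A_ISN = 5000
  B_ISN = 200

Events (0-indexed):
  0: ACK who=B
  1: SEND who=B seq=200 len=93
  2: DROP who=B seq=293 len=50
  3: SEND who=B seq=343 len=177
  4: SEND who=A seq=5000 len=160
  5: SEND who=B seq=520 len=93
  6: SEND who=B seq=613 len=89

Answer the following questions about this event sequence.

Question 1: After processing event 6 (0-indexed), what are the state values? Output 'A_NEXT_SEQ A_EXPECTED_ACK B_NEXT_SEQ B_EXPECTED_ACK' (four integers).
After event 0: A_seq=5000 A_ack=200 B_seq=200 B_ack=5000
After event 1: A_seq=5000 A_ack=293 B_seq=293 B_ack=5000
After event 2: A_seq=5000 A_ack=293 B_seq=343 B_ack=5000
After event 3: A_seq=5000 A_ack=293 B_seq=520 B_ack=5000
After event 4: A_seq=5160 A_ack=293 B_seq=520 B_ack=5160
After event 5: A_seq=5160 A_ack=293 B_seq=613 B_ack=5160
After event 6: A_seq=5160 A_ack=293 B_seq=702 B_ack=5160

5160 293 702 5160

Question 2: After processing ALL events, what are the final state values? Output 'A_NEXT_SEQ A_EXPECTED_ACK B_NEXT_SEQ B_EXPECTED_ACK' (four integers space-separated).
Answer: 5160 293 702 5160

Derivation:
After event 0: A_seq=5000 A_ack=200 B_seq=200 B_ack=5000
After event 1: A_seq=5000 A_ack=293 B_seq=293 B_ack=5000
After event 2: A_seq=5000 A_ack=293 B_seq=343 B_ack=5000
After event 3: A_seq=5000 A_ack=293 B_seq=520 B_ack=5000
After event 4: A_seq=5160 A_ack=293 B_seq=520 B_ack=5160
After event 5: A_seq=5160 A_ack=293 B_seq=613 B_ack=5160
After event 6: A_seq=5160 A_ack=293 B_seq=702 B_ack=5160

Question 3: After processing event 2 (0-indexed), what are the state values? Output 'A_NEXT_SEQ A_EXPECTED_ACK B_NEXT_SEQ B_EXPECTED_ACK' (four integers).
After event 0: A_seq=5000 A_ack=200 B_seq=200 B_ack=5000
After event 1: A_seq=5000 A_ack=293 B_seq=293 B_ack=5000
After event 2: A_seq=5000 A_ack=293 B_seq=343 B_ack=5000

5000 293 343 5000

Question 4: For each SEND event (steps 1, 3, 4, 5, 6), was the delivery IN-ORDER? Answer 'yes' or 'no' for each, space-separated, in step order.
Step 1: SEND seq=200 -> in-order
Step 3: SEND seq=343 -> out-of-order
Step 4: SEND seq=5000 -> in-order
Step 5: SEND seq=520 -> out-of-order
Step 6: SEND seq=613 -> out-of-order

Answer: yes no yes no no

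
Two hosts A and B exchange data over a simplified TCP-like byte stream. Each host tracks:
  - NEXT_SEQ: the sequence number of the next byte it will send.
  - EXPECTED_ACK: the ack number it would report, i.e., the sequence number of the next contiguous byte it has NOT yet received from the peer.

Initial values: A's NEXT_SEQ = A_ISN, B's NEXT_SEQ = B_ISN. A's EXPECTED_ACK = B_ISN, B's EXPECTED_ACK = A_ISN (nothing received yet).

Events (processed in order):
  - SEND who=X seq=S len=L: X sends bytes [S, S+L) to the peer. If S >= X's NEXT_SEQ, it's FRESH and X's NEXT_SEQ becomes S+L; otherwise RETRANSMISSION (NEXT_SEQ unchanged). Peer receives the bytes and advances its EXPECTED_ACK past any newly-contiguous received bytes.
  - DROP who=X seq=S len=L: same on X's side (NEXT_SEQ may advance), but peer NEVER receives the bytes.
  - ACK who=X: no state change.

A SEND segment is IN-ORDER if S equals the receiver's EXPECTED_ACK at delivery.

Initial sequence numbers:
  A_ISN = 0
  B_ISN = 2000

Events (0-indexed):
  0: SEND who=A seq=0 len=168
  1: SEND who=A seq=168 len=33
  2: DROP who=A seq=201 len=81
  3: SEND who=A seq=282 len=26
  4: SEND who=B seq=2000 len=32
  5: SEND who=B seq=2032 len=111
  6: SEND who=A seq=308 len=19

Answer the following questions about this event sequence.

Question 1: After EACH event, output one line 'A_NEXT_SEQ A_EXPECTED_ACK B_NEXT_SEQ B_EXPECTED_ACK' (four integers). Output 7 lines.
168 2000 2000 168
201 2000 2000 201
282 2000 2000 201
308 2000 2000 201
308 2032 2032 201
308 2143 2143 201
327 2143 2143 201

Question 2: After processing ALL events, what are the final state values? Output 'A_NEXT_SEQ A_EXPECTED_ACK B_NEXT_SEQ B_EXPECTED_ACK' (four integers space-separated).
Answer: 327 2143 2143 201

Derivation:
After event 0: A_seq=168 A_ack=2000 B_seq=2000 B_ack=168
After event 1: A_seq=201 A_ack=2000 B_seq=2000 B_ack=201
After event 2: A_seq=282 A_ack=2000 B_seq=2000 B_ack=201
After event 3: A_seq=308 A_ack=2000 B_seq=2000 B_ack=201
After event 4: A_seq=308 A_ack=2032 B_seq=2032 B_ack=201
After event 5: A_seq=308 A_ack=2143 B_seq=2143 B_ack=201
After event 6: A_seq=327 A_ack=2143 B_seq=2143 B_ack=201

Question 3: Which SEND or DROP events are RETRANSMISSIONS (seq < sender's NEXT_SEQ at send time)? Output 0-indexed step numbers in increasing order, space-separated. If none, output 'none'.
Answer: none

Derivation:
Step 0: SEND seq=0 -> fresh
Step 1: SEND seq=168 -> fresh
Step 2: DROP seq=201 -> fresh
Step 3: SEND seq=282 -> fresh
Step 4: SEND seq=2000 -> fresh
Step 5: SEND seq=2032 -> fresh
Step 6: SEND seq=308 -> fresh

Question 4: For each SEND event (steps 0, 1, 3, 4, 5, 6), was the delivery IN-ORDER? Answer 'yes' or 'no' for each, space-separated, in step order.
Step 0: SEND seq=0 -> in-order
Step 1: SEND seq=168 -> in-order
Step 3: SEND seq=282 -> out-of-order
Step 4: SEND seq=2000 -> in-order
Step 5: SEND seq=2032 -> in-order
Step 6: SEND seq=308 -> out-of-order

Answer: yes yes no yes yes no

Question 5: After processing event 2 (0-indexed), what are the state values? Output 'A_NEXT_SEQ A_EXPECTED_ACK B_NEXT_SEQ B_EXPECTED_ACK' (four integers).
After event 0: A_seq=168 A_ack=2000 B_seq=2000 B_ack=168
After event 1: A_seq=201 A_ack=2000 B_seq=2000 B_ack=201
After event 2: A_seq=282 A_ack=2000 B_seq=2000 B_ack=201

282 2000 2000 201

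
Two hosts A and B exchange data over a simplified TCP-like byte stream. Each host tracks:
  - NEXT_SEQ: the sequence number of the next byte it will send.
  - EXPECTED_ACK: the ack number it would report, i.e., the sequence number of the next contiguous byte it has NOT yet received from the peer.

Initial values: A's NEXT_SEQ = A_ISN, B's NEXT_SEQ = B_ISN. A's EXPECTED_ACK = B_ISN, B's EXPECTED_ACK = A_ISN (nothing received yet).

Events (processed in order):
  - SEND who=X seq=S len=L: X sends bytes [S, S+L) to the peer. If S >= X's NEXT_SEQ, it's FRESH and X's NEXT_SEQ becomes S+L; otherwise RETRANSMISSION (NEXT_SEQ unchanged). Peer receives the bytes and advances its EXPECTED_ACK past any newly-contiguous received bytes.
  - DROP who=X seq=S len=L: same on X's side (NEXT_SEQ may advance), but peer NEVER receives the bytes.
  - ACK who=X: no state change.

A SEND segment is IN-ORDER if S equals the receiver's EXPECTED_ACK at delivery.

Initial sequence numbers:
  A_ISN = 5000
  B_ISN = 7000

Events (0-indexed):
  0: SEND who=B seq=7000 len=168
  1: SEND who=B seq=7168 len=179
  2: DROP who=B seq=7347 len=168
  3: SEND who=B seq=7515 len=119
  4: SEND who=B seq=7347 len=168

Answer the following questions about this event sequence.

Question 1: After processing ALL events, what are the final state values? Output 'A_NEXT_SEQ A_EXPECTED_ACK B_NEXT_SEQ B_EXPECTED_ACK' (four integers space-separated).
After event 0: A_seq=5000 A_ack=7168 B_seq=7168 B_ack=5000
After event 1: A_seq=5000 A_ack=7347 B_seq=7347 B_ack=5000
After event 2: A_seq=5000 A_ack=7347 B_seq=7515 B_ack=5000
After event 3: A_seq=5000 A_ack=7347 B_seq=7634 B_ack=5000
After event 4: A_seq=5000 A_ack=7634 B_seq=7634 B_ack=5000

Answer: 5000 7634 7634 5000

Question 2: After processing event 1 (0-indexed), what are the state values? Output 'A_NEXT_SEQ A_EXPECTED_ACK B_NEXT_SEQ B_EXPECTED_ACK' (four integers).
After event 0: A_seq=5000 A_ack=7168 B_seq=7168 B_ack=5000
After event 1: A_seq=5000 A_ack=7347 B_seq=7347 B_ack=5000

5000 7347 7347 5000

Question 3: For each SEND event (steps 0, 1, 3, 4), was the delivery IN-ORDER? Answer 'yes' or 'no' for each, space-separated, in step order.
Step 0: SEND seq=7000 -> in-order
Step 1: SEND seq=7168 -> in-order
Step 3: SEND seq=7515 -> out-of-order
Step 4: SEND seq=7347 -> in-order

Answer: yes yes no yes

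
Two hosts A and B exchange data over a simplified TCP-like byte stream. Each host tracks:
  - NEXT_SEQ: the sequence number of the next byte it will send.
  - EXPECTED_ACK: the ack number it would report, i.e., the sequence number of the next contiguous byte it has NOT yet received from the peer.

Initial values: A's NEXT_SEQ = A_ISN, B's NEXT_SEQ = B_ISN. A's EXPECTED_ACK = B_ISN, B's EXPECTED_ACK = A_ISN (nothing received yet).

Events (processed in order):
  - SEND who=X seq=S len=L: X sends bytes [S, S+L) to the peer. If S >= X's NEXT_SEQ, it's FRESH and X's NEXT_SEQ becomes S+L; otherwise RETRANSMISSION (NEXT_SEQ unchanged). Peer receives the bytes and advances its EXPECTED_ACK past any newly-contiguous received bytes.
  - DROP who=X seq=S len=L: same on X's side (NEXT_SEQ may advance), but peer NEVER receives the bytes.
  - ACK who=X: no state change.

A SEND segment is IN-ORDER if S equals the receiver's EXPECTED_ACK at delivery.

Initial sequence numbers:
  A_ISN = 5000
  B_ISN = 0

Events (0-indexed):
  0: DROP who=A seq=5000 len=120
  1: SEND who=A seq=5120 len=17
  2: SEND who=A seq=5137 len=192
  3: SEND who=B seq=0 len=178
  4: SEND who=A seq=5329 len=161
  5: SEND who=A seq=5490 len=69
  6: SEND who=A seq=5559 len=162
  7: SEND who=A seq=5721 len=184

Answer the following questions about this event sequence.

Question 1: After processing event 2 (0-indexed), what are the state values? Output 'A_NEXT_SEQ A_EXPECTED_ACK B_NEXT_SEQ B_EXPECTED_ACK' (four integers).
After event 0: A_seq=5120 A_ack=0 B_seq=0 B_ack=5000
After event 1: A_seq=5137 A_ack=0 B_seq=0 B_ack=5000
After event 2: A_seq=5329 A_ack=0 B_seq=0 B_ack=5000

5329 0 0 5000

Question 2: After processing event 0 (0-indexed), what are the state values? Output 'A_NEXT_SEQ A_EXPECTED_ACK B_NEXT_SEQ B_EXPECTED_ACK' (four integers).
After event 0: A_seq=5120 A_ack=0 B_seq=0 B_ack=5000

5120 0 0 5000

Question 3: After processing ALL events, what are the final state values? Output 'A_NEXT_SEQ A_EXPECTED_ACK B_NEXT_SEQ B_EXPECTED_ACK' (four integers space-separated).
After event 0: A_seq=5120 A_ack=0 B_seq=0 B_ack=5000
After event 1: A_seq=5137 A_ack=0 B_seq=0 B_ack=5000
After event 2: A_seq=5329 A_ack=0 B_seq=0 B_ack=5000
After event 3: A_seq=5329 A_ack=178 B_seq=178 B_ack=5000
After event 4: A_seq=5490 A_ack=178 B_seq=178 B_ack=5000
After event 5: A_seq=5559 A_ack=178 B_seq=178 B_ack=5000
After event 6: A_seq=5721 A_ack=178 B_seq=178 B_ack=5000
After event 7: A_seq=5905 A_ack=178 B_seq=178 B_ack=5000

Answer: 5905 178 178 5000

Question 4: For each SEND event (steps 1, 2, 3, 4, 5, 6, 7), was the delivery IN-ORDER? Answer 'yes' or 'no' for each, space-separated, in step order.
Answer: no no yes no no no no

Derivation:
Step 1: SEND seq=5120 -> out-of-order
Step 2: SEND seq=5137 -> out-of-order
Step 3: SEND seq=0 -> in-order
Step 4: SEND seq=5329 -> out-of-order
Step 5: SEND seq=5490 -> out-of-order
Step 6: SEND seq=5559 -> out-of-order
Step 7: SEND seq=5721 -> out-of-order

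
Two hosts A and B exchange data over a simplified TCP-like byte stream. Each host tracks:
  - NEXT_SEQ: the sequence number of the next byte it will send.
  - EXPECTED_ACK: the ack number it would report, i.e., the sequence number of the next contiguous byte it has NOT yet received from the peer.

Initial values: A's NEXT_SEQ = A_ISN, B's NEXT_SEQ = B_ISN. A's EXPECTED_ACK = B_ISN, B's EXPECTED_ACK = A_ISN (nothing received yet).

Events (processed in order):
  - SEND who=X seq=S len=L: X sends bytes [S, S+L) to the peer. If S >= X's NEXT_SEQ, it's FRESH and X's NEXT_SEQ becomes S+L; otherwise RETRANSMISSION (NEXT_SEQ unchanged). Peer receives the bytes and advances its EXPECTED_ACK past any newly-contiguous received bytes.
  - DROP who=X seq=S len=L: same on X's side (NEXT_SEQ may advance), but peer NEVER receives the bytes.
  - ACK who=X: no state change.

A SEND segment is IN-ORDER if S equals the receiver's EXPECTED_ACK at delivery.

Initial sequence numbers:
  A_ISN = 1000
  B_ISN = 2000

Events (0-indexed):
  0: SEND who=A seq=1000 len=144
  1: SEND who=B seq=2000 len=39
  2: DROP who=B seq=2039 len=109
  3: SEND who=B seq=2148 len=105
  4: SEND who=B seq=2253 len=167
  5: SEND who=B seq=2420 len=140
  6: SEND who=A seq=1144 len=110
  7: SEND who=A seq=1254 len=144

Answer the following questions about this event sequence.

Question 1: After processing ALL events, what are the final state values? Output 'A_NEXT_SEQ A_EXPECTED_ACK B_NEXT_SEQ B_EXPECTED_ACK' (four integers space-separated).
After event 0: A_seq=1144 A_ack=2000 B_seq=2000 B_ack=1144
After event 1: A_seq=1144 A_ack=2039 B_seq=2039 B_ack=1144
After event 2: A_seq=1144 A_ack=2039 B_seq=2148 B_ack=1144
After event 3: A_seq=1144 A_ack=2039 B_seq=2253 B_ack=1144
After event 4: A_seq=1144 A_ack=2039 B_seq=2420 B_ack=1144
After event 5: A_seq=1144 A_ack=2039 B_seq=2560 B_ack=1144
After event 6: A_seq=1254 A_ack=2039 B_seq=2560 B_ack=1254
After event 7: A_seq=1398 A_ack=2039 B_seq=2560 B_ack=1398

Answer: 1398 2039 2560 1398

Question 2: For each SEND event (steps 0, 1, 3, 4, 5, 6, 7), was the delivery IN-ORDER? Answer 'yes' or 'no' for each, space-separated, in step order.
Answer: yes yes no no no yes yes

Derivation:
Step 0: SEND seq=1000 -> in-order
Step 1: SEND seq=2000 -> in-order
Step 3: SEND seq=2148 -> out-of-order
Step 4: SEND seq=2253 -> out-of-order
Step 5: SEND seq=2420 -> out-of-order
Step 6: SEND seq=1144 -> in-order
Step 7: SEND seq=1254 -> in-order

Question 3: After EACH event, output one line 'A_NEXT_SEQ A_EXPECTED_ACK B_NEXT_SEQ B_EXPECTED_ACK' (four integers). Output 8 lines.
1144 2000 2000 1144
1144 2039 2039 1144
1144 2039 2148 1144
1144 2039 2253 1144
1144 2039 2420 1144
1144 2039 2560 1144
1254 2039 2560 1254
1398 2039 2560 1398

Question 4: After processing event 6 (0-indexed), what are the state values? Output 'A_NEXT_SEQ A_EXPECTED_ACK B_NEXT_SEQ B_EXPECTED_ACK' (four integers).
After event 0: A_seq=1144 A_ack=2000 B_seq=2000 B_ack=1144
After event 1: A_seq=1144 A_ack=2039 B_seq=2039 B_ack=1144
After event 2: A_seq=1144 A_ack=2039 B_seq=2148 B_ack=1144
After event 3: A_seq=1144 A_ack=2039 B_seq=2253 B_ack=1144
After event 4: A_seq=1144 A_ack=2039 B_seq=2420 B_ack=1144
After event 5: A_seq=1144 A_ack=2039 B_seq=2560 B_ack=1144
After event 6: A_seq=1254 A_ack=2039 B_seq=2560 B_ack=1254

1254 2039 2560 1254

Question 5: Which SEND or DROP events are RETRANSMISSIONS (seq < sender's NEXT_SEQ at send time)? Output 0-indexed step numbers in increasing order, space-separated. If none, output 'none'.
Step 0: SEND seq=1000 -> fresh
Step 1: SEND seq=2000 -> fresh
Step 2: DROP seq=2039 -> fresh
Step 3: SEND seq=2148 -> fresh
Step 4: SEND seq=2253 -> fresh
Step 5: SEND seq=2420 -> fresh
Step 6: SEND seq=1144 -> fresh
Step 7: SEND seq=1254 -> fresh

Answer: none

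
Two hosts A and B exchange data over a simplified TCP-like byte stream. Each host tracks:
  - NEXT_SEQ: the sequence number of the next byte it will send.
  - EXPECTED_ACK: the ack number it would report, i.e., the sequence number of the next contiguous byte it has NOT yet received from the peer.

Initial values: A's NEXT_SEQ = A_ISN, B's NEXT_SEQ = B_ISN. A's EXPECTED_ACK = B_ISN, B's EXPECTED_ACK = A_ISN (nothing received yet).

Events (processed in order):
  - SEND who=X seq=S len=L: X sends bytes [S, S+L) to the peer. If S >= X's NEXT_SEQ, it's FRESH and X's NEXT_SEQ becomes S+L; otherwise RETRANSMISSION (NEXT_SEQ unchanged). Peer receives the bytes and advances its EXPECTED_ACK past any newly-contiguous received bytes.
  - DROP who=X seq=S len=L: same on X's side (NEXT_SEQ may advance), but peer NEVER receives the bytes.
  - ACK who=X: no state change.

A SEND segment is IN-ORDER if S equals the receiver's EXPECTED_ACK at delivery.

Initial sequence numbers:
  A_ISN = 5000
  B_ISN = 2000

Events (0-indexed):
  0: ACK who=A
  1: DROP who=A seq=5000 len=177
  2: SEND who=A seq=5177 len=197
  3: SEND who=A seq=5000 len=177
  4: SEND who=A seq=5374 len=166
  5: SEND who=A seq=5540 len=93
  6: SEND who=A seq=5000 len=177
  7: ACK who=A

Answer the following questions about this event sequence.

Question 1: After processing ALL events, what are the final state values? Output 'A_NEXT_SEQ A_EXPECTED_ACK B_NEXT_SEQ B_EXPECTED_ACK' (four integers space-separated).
Answer: 5633 2000 2000 5633

Derivation:
After event 0: A_seq=5000 A_ack=2000 B_seq=2000 B_ack=5000
After event 1: A_seq=5177 A_ack=2000 B_seq=2000 B_ack=5000
After event 2: A_seq=5374 A_ack=2000 B_seq=2000 B_ack=5000
After event 3: A_seq=5374 A_ack=2000 B_seq=2000 B_ack=5374
After event 4: A_seq=5540 A_ack=2000 B_seq=2000 B_ack=5540
After event 5: A_seq=5633 A_ack=2000 B_seq=2000 B_ack=5633
After event 6: A_seq=5633 A_ack=2000 B_seq=2000 B_ack=5633
After event 7: A_seq=5633 A_ack=2000 B_seq=2000 B_ack=5633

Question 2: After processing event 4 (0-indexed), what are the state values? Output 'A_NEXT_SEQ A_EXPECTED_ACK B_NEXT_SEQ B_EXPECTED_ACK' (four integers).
After event 0: A_seq=5000 A_ack=2000 B_seq=2000 B_ack=5000
After event 1: A_seq=5177 A_ack=2000 B_seq=2000 B_ack=5000
After event 2: A_seq=5374 A_ack=2000 B_seq=2000 B_ack=5000
After event 3: A_seq=5374 A_ack=2000 B_seq=2000 B_ack=5374
After event 4: A_seq=5540 A_ack=2000 B_seq=2000 B_ack=5540

5540 2000 2000 5540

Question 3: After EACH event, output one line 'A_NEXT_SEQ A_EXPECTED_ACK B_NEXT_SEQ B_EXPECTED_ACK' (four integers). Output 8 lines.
5000 2000 2000 5000
5177 2000 2000 5000
5374 2000 2000 5000
5374 2000 2000 5374
5540 2000 2000 5540
5633 2000 2000 5633
5633 2000 2000 5633
5633 2000 2000 5633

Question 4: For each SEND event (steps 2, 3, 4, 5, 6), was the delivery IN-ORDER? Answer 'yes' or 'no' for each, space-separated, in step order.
Step 2: SEND seq=5177 -> out-of-order
Step 3: SEND seq=5000 -> in-order
Step 4: SEND seq=5374 -> in-order
Step 5: SEND seq=5540 -> in-order
Step 6: SEND seq=5000 -> out-of-order

Answer: no yes yes yes no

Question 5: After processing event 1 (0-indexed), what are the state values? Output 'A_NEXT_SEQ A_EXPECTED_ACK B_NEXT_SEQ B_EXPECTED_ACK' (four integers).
After event 0: A_seq=5000 A_ack=2000 B_seq=2000 B_ack=5000
After event 1: A_seq=5177 A_ack=2000 B_seq=2000 B_ack=5000

5177 2000 2000 5000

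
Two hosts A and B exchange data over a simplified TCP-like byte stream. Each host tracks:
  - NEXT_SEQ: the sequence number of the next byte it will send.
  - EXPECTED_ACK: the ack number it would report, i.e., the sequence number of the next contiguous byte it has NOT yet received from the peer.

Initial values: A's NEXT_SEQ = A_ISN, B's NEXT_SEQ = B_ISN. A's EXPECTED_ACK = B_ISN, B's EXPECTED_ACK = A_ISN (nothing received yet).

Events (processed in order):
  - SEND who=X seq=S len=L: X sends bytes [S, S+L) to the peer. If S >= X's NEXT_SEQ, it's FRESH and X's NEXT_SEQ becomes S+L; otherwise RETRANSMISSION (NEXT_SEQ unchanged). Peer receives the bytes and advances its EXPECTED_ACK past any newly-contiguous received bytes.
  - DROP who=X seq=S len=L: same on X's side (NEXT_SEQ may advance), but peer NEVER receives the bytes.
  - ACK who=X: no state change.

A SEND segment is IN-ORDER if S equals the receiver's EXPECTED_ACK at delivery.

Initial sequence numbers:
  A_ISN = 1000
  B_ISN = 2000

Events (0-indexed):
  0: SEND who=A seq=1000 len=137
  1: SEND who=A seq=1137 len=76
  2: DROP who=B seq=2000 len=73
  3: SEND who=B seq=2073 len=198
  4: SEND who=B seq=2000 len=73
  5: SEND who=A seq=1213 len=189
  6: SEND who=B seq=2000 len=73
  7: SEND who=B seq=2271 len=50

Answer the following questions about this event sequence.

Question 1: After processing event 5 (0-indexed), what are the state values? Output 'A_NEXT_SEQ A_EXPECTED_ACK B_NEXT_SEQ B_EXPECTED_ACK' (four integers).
After event 0: A_seq=1137 A_ack=2000 B_seq=2000 B_ack=1137
After event 1: A_seq=1213 A_ack=2000 B_seq=2000 B_ack=1213
After event 2: A_seq=1213 A_ack=2000 B_seq=2073 B_ack=1213
After event 3: A_seq=1213 A_ack=2000 B_seq=2271 B_ack=1213
After event 4: A_seq=1213 A_ack=2271 B_seq=2271 B_ack=1213
After event 5: A_seq=1402 A_ack=2271 B_seq=2271 B_ack=1402

1402 2271 2271 1402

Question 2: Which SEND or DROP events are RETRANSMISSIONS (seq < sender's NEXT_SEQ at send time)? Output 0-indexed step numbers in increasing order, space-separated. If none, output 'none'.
Step 0: SEND seq=1000 -> fresh
Step 1: SEND seq=1137 -> fresh
Step 2: DROP seq=2000 -> fresh
Step 3: SEND seq=2073 -> fresh
Step 4: SEND seq=2000 -> retransmit
Step 5: SEND seq=1213 -> fresh
Step 6: SEND seq=2000 -> retransmit
Step 7: SEND seq=2271 -> fresh

Answer: 4 6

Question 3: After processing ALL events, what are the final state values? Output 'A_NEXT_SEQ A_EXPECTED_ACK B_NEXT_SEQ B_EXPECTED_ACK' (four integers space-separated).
Answer: 1402 2321 2321 1402

Derivation:
After event 0: A_seq=1137 A_ack=2000 B_seq=2000 B_ack=1137
After event 1: A_seq=1213 A_ack=2000 B_seq=2000 B_ack=1213
After event 2: A_seq=1213 A_ack=2000 B_seq=2073 B_ack=1213
After event 3: A_seq=1213 A_ack=2000 B_seq=2271 B_ack=1213
After event 4: A_seq=1213 A_ack=2271 B_seq=2271 B_ack=1213
After event 5: A_seq=1402 A_ack=2271 B_seq=2271 B_ack=1402
After event 6: A_seq=1402 A_ack=2271 B_seq=2271 B_ack=1402
After event 7: A_seq=1402 A_ack=2321 B_seq=2321 B_ack=1402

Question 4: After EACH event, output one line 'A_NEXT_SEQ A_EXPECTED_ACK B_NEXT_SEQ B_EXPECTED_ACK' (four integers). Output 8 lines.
1137 2000 2000 1137
1213 2000 2000 1213
1213 2000 2073 1213
1213 2000 2271 1213
1213 2271 2271 1213
1402 2271 2271 1402
1402 2271 2271 1402
1402 2321 2321 1402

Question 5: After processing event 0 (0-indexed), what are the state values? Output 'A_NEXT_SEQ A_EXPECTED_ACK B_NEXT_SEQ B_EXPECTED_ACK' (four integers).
After event 0: A_seq=1137 A_ack=2000 B_seq=2000 B_ack=1137

1137 2000 2000 1137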